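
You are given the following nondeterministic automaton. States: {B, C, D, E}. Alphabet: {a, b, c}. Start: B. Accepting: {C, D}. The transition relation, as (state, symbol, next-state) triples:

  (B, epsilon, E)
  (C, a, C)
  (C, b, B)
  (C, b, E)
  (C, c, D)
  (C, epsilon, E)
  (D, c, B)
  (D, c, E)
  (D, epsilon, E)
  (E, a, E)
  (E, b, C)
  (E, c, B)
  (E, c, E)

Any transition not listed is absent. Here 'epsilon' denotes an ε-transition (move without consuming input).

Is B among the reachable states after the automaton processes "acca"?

No

Start: ε-closure({B}) = {B, E}.
Read 'a': {B, E} → {E}.
Read 'c': {E} → {B, E}.
Read 'c': {B, E} → {B, E}.
Read 'a': {B, E} → {E}.
State B is not in {E}.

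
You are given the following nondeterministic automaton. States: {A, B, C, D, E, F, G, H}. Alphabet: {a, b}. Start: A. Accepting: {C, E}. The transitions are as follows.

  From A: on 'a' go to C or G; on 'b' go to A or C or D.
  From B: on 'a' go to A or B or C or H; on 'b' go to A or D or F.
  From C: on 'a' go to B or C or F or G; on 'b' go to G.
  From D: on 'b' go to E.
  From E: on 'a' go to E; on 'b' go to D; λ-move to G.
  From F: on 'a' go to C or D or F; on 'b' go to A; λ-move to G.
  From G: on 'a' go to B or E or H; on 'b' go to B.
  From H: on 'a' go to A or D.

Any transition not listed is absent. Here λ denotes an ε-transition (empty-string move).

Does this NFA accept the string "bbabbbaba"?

Yes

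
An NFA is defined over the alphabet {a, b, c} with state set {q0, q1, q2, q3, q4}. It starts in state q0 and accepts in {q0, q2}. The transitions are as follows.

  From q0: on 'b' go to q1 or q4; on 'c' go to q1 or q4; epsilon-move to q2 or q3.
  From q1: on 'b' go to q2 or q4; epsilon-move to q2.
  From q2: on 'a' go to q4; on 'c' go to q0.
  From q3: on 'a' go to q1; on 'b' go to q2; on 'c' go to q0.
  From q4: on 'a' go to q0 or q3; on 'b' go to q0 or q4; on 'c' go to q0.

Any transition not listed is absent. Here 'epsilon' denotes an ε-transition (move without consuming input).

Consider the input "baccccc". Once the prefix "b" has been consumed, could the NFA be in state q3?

Start: ε-closure({q0}) = {q0, q2, q3}.
Read 'b': {q0, q2, q3} → {q1, q2, q4}.
State q3 is not in {q1, q2, q4}.

No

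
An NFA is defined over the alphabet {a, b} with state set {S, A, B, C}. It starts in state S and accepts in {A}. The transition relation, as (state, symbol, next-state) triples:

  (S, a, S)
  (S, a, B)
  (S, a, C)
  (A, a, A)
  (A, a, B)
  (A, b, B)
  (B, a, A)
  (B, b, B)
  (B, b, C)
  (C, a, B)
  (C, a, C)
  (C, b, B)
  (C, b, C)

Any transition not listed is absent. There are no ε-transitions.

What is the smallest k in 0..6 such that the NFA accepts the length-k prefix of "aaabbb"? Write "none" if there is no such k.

Start in {S}.
Read 'a': S→{S, B, C}; now {S, B, C}.
Read 'a': S→{S, B, C}, B→{A}, C→{B, C}; now {S, A, B, C}.
None of the earlier sets intersect F, but {S, A, B, C} does.

2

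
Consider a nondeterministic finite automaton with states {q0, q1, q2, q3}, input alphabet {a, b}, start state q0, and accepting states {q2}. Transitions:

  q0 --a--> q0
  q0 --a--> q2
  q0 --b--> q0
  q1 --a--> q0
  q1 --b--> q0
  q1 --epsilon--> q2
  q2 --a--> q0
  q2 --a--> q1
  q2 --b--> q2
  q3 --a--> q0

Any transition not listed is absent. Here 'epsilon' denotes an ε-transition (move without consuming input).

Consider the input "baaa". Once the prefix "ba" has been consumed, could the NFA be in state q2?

Yes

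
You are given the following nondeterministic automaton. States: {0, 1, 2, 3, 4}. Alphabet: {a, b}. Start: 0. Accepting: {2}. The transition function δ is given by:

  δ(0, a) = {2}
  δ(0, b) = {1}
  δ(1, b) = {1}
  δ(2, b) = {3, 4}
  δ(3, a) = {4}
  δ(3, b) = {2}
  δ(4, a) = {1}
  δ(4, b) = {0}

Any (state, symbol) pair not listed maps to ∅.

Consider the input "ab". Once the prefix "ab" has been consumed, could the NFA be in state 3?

Yes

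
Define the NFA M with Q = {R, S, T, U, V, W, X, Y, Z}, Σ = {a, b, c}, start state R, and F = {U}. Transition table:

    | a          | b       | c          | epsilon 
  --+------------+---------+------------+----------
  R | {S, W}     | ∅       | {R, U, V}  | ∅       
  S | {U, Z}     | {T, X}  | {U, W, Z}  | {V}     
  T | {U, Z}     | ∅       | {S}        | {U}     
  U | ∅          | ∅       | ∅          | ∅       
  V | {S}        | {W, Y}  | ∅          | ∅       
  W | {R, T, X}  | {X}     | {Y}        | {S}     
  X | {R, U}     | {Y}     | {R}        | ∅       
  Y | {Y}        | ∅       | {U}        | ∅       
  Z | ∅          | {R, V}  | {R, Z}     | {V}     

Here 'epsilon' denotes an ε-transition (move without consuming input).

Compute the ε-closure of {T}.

{T, U}

Begin with {T}.
ε-move T → U; add U.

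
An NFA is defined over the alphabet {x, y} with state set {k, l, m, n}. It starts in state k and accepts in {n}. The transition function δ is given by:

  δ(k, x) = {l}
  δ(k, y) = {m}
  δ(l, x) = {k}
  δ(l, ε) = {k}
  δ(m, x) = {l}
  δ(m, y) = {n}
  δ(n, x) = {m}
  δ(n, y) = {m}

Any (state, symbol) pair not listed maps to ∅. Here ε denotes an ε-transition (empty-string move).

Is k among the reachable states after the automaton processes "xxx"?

Yes

Start in {k}.
Read 'x': k→{l}; union {l}; ε-closure = {k, l}.
Read 'x': k→{l}, l→{k}; now {k, l}.
Read 'x': k→{l}, l→{k}; now {k, l}.
State k is in {k, l}.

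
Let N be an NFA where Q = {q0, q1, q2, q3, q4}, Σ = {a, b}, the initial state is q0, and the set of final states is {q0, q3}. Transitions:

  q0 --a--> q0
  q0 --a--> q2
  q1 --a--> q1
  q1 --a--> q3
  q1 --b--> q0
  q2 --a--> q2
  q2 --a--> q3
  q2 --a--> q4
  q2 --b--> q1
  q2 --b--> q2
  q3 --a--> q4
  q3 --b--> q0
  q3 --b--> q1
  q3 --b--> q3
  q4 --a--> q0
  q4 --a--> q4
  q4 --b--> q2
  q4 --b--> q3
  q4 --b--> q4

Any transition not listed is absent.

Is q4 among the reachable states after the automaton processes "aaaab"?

Yes

Start in {q0}.
Read 'a': {q0} → {q0, q2}.
Read 'a': {q0, q2} → {q0, q2, q3, q4}.
Read 'a': {q0, q2, q3, q4} → {q0, q2, q3, q4}.
Read 'a': {q0, q2, q3, q4} → {q0, q2, q3, q4}.
Read 'b': {q0, q2, q3, q4} → {q0, q1, q2, q3, q4}.
State q4 is in {q0, q1, q2, q3, q4}.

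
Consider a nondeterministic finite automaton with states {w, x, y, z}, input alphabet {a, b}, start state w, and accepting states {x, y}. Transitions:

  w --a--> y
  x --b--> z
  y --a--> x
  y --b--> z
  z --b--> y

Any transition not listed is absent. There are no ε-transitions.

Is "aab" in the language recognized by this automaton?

No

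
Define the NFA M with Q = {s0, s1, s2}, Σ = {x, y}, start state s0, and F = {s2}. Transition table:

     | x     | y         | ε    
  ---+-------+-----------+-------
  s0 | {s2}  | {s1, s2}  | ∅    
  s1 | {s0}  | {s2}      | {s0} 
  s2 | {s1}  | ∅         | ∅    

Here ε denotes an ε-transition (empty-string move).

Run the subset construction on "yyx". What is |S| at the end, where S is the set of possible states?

3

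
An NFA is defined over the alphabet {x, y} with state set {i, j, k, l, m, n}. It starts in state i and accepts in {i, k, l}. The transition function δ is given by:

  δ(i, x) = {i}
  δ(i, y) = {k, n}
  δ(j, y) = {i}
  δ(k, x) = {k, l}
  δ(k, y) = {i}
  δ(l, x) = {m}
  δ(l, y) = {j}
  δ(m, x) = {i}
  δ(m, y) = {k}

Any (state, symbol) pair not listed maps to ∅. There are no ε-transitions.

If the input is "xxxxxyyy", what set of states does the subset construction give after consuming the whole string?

Start in {i}.
Read 'x': {i} → {i}.
Read 'x': {i} → {i}.
Read 'x': {i} → {i}.
Read 'x': {i} → {i}.
Read 'x': {i} → {i}.
Read 'y': {i} → {k, n}.
Read 'y': {k, n} → {i}.
Read 'y': {i} → {k, n}.

{k, n}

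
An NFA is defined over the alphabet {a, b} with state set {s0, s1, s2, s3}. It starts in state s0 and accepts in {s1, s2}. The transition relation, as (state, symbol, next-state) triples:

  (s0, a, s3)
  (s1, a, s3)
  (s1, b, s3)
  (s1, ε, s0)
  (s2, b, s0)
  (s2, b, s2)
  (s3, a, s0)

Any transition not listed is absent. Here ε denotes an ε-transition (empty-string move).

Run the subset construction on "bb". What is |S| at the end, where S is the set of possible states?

0

Start in {s0}.
Read 'b': s0→∅; now ∅.
The set is empty and remains empty for the remaining 1 symbol.
That set has 0 states.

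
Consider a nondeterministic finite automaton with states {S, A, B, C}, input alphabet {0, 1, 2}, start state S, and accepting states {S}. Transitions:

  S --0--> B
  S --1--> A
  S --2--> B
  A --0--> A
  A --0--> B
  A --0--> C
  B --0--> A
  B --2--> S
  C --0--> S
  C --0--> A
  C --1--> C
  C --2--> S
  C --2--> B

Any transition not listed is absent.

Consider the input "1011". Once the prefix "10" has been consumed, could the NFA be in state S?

Start in {S}.
Read '1': {S} → {A}.
Read '0': {A} → {A, B, C}.
State S is not in {A, B, C}.

No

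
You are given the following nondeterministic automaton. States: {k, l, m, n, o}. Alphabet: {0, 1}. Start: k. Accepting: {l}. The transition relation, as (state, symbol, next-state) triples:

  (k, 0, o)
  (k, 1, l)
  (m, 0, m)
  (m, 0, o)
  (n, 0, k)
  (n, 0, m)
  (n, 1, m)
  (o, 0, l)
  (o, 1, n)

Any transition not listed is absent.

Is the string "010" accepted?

No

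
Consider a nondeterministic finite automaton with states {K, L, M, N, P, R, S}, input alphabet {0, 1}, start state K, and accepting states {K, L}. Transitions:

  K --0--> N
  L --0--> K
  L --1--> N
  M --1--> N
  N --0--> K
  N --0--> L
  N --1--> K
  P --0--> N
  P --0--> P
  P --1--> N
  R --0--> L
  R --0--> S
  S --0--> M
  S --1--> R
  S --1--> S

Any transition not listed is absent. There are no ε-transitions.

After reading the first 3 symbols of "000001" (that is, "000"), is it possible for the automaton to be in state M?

No

Start in {K}.
Read '0': K→{N}; now {N}.
Read '0': N→{K, L}; now {K, L}.
Read '0': K→{N}, L→{K}; now {K, N}.
State M is not in {K, N}.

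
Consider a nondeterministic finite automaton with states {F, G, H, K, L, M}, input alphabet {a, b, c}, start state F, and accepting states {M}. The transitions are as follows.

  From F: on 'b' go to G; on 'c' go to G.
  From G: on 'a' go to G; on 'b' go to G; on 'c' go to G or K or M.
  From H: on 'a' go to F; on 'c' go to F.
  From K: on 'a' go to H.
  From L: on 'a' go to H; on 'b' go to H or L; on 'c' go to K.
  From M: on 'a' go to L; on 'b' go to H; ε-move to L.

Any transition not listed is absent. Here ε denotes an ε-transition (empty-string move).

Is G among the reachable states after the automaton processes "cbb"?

Start in {F}.
Read 'c': {F} → {G}.
Read 'b': {G} → {G}.
Read 'b': {G} → {G}.
State G is in {G}.

Yes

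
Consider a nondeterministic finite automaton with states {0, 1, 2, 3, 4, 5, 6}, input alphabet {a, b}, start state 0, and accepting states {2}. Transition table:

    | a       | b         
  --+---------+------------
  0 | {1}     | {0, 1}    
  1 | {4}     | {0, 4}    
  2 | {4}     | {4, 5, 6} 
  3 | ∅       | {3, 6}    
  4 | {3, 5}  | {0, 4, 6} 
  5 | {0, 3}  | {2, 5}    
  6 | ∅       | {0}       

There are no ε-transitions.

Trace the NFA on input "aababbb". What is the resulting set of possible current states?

{0, 1, 2, 3, 4, 5, 6}

Start in {0}.
Read 'a': 0→{1}; now {1}.
Read 'a': 1→{4}; now {4}.
Read 'b': 4→{0, 4, 6}; now {0, 4, 6}.
Read 'a': 0→{1}, 4→{3, 5}, 6→∅; now {1, 3, 5}.
Read 'b': 1→{0, 4}, 3→{3, 6}, 5→{2, 5}; now {0, 2, 3, 4, 5, 6}.
Read 'b': 0→{0, 1}, 2→{4, 5, 6}, 3→{3, 6}, 4→{0, 4, 6}, 5→{2, 5}, 6→{0}; now {0, 1, 2, 3, 4, 5, 6}.
Read 'b': 0→{0, 1}, 1→{0, 4}, 2→{4, 5, 6}, 3→{3, 6}, 4→{0, 4, 6}, 5→{2, 5}, 6→{0}; now {0, 1, 2, 3, 4, 5, 6}.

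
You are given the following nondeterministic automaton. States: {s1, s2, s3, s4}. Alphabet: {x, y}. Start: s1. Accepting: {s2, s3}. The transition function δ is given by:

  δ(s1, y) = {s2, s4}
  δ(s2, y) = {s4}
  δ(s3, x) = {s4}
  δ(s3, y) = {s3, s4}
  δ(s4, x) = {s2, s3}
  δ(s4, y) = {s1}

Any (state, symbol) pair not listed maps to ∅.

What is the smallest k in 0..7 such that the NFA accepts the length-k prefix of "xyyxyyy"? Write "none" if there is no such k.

Start in {s1}.
Read 'x': {s1} → ∅.
The set is empty and remains empty for the remaining 6 symbols.
No reachable set along the way intersects F.

none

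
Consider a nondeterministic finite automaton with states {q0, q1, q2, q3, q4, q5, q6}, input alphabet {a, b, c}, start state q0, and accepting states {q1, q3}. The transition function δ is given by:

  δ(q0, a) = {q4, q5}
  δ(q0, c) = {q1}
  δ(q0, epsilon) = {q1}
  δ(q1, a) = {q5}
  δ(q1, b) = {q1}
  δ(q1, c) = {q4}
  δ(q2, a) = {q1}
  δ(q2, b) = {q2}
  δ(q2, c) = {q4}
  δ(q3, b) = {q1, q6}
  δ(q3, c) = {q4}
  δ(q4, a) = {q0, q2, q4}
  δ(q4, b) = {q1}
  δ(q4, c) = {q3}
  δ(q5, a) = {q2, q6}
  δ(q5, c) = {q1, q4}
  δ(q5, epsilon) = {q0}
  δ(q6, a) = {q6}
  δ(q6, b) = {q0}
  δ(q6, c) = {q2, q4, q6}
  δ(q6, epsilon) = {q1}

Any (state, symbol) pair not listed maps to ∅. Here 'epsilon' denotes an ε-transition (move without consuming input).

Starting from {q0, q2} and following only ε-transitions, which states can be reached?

{q0, q1, q2}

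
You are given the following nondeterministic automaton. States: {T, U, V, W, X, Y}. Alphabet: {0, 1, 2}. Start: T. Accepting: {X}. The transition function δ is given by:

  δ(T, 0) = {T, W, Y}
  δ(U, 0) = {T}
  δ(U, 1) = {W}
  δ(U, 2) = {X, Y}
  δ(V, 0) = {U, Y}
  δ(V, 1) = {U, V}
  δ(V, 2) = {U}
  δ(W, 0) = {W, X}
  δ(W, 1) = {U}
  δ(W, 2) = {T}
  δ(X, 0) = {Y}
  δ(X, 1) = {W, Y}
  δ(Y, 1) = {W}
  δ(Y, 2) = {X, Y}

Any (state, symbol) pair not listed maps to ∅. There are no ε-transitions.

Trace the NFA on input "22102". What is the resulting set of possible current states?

∅

Start in {T}.
Read '2': {T} → ∅.
The set is empty and remains empty for the remaining 4 symbols.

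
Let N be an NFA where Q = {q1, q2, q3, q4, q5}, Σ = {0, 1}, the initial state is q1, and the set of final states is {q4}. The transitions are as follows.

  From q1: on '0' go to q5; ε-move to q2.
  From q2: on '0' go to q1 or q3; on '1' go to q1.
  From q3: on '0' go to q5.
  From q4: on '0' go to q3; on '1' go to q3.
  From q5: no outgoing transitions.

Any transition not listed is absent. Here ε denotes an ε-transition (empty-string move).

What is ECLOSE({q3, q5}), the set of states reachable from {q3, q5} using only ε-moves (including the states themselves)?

{q3, q5}

Begin with {q3, q5}.
No ε-moves leave this set, so the closure equals the set itself.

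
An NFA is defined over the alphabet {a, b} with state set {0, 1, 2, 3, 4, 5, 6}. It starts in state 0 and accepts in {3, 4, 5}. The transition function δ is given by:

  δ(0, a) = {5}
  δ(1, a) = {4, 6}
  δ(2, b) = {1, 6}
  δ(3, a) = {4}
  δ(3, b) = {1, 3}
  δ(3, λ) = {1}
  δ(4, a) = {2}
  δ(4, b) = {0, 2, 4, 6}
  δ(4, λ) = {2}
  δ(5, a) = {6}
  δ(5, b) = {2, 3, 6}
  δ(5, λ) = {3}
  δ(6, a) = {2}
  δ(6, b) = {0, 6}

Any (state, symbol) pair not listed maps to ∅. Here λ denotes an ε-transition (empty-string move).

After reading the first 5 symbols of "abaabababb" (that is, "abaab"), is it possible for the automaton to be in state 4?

No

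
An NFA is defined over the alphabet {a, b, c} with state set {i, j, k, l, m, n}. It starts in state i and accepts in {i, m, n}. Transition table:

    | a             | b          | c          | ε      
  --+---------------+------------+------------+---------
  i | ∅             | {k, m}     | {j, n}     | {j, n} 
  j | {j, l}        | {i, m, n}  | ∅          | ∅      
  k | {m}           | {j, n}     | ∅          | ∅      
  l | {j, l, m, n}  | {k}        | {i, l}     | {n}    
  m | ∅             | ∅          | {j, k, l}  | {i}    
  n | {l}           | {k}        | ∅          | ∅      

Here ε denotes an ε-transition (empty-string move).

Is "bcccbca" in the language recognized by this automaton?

Yes

Start: ε-closure({i}) = {i, j, n}.
Read 'b': i→{k, m}, j→{i, m, n}, n→{k}; union {i, k, m, n}; ε-closure = {i, j, k, m, n}.
Read 'c': i→{j, n}, j→∅, k→∅, m→{j, k, l}, n→∅; now {j, k, l, n}.
Read 'c': j→∅, k→∅, l→{i, l}, n→∅; union {i, l}; ε-closure = {i, j, l, n}.
Read 'c': i→{j, n}, j→∅, l→{i, l}, n→∅; now {i, j, l, n}.
Read 'b': i→{k, m}, j→{i, m, n}, l→{k}, n→{k}; union {i, k, m, n}; ε-closure = {i, j, k, m, n}.
Read 'c': i→{j, n}, j→∅, k→∅, m→{j, k, l}, n→∅; now {j, k, l, n}.
Read 'a': j→{j, l}, k→{m}, l→{j, l, m, n}, n→{l}; union {j, l, m, n}; ε-closure = {i, j, l, m, n}.
The final set {i, j, l, m, n} contains the accepting states i, m, n.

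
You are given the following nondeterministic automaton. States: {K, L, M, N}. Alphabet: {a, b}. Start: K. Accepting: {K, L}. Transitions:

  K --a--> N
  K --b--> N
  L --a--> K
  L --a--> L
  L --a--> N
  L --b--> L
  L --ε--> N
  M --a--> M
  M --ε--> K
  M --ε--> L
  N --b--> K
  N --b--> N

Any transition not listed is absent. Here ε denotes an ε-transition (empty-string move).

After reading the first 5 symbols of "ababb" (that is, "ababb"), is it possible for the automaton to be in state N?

Start in {K}.
Read 'a': K→{N}; now {N}.
Read 'b': N→{K, N}; now {K, N}.
Read 'a': K→{N}, N→∅; now {N}.
Read 'b': N→{K, N}; now {K, N}.
Read 'b': K→{N}, N→{K, N}; now {K, N}.
State N is in {K, N}.

Yes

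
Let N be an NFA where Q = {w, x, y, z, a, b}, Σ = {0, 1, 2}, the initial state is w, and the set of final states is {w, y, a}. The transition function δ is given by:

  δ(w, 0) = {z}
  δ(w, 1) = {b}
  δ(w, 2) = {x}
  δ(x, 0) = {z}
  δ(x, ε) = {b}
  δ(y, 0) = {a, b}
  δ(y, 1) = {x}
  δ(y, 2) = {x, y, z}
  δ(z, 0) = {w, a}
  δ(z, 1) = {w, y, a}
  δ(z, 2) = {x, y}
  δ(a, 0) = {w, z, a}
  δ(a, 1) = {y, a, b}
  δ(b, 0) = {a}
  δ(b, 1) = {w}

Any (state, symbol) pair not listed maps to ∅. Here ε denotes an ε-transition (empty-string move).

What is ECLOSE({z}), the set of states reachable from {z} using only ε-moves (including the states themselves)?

Begin with {z}.
No ε-moves leave this set, so the closure equals the set itself.

{z}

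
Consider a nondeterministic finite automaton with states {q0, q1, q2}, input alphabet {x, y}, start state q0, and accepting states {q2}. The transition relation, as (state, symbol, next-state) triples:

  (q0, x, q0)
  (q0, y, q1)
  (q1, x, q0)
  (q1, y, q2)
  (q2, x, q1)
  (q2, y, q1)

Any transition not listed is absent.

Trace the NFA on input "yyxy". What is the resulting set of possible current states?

Start in {q0}.
Read 'y': q0→{q1}; now {q1}.
Read 'y': q1→{q2}; now {q2}.
Read 'x': q2→{q1}; now {q1}.
Read 'y': q1→{q2}; now {q2}.

{q2}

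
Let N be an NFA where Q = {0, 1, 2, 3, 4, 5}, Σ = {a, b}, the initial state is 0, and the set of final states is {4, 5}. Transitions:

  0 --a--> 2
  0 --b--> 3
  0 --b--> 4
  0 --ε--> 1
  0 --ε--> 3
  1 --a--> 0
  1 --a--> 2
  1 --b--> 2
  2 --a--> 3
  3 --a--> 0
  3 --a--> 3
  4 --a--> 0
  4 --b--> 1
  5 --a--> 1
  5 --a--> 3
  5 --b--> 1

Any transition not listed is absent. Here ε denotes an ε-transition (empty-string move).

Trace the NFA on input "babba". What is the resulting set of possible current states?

{0, 1, 2, 3}

Start: ε-closure({0}) = {0, 1, 3}.
Read 'b': 0→{3, 4}, 1→{2}, 3→∅; now {2, 3, 4}.
Read 'a': 2→{3}, 3→{0, 3}, 4→{0}; union {0, 3}; ε-closure = {0, 1, 3}.
Read 'b': 0→{3, 4}, 1→{2}, 3→∅; now {2, 3, 4}.
Read 'b': 2→∅, 3→∅, 4→{1}; now {1}.
Read 'a': 1→{0, 2}; union {0, 2}; ε-closure = {0, 1, 2, 3}.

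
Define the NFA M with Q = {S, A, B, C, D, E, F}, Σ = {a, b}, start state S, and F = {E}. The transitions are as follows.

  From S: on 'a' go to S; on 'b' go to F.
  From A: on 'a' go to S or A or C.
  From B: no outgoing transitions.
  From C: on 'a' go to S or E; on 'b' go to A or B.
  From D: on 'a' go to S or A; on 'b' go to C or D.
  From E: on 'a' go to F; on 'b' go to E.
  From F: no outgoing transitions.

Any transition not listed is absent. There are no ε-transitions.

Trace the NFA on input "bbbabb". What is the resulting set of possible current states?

∅

Start in {S}.
Read 'b': {S} → {F}.
Read 'b': {F} → ∅.
The set is empty and remains empty for the remaining 4 symbols.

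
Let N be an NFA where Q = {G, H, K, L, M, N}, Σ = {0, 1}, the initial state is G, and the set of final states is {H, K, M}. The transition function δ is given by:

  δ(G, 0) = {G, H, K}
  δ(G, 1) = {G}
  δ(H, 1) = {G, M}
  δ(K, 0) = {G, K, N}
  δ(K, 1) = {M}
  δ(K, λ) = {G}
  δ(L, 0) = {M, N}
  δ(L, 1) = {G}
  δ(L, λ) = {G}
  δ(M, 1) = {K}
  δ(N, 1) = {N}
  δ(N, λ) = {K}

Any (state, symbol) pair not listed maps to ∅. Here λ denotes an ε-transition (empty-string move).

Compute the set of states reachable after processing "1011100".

Start in {G}.
Read '1': G→{G}; now {G}.
Read '0': G→{G, H, K}; now {G, H, K}.
Read '1': G→{G}, H→{G, M}, K→{M}; now {G, M}.
Read '1': G→{G}, M→{K}; now {G, K}.
Read '1': G→{G}, K→{M}; now {G, M}.
Read '0': G→{G, H, K}, M→∅; now {G, H, K}.
Read '0': G→{G, H, K}, H→∅, K→{G, K, N}; now {G, H, K, N}.

{G, H, K, N}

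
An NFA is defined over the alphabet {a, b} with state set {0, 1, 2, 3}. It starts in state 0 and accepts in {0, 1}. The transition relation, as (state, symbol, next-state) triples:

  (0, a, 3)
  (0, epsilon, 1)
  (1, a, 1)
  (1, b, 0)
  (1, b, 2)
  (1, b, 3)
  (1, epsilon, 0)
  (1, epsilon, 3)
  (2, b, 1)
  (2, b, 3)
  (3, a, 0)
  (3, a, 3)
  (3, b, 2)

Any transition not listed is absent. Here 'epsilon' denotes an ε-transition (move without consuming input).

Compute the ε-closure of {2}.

Begin with {2}.
No ε-moves leave this set, so the closure equals the set itself.

{2}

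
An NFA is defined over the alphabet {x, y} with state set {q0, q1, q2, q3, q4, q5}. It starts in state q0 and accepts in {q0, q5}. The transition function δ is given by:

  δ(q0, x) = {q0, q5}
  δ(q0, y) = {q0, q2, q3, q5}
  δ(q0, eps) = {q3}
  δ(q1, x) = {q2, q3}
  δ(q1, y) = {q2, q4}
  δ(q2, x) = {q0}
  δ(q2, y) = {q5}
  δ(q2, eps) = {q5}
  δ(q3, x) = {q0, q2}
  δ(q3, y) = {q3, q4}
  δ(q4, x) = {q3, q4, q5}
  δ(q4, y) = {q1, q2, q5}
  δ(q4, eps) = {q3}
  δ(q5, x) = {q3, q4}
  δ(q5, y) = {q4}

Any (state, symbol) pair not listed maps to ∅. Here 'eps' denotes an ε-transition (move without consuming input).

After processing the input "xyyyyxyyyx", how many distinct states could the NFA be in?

5

Start: ε-closure({q0}) = {q0, q3}.
Read 'x': q0→{q0, q5}, q3→{q0, q2}; union {q0, q2, q5}; ε-closure = {q0, q2, q3, q5}.
Read 'y': q0→{q0, q2, q3, q5}, q2→{q5}, q3→{q3, q4}, q5→{q4}; now {q0, q2, q3, q4, q5}.
Read 'y': q0→{q0, q2, q3, q5}, q2→{q5}, q3→{q3, q4}, q4→{q1, q2, q5}, q5→{q4}; now {q0, q1, q2, q3, q4, q5}.
Read 'y': q0→{q0, q2, q3, q5}, q1→{q2, q4}, q2→{q5}, q3→{q3, q4}, q4→{q1, q2, q5}, q5→{q4}; now {q0, q1, q2, q3, q4, q5}.
Read 'y': q0→{q0, q2, q3, q5}, q1→{q2, q4}, q2→{q5}, q3→{q3, q4}, q4→{q1, q2, q5}, q5→{q4}; now {q0, q1, q2, q3, q4, q5}.
Read 'x': q0→{q0, q5}, q1→{q2, q3}, q2→{q0}, q3→{q0, q2}, q4→{q3, q4, q5}, q5→{q3, q4}; now {q0, q2, q3, q4, q5}.
Read 'y': q0→{q0, q2, q3, q5}, q2→{q5}, q3→{q3, q4}, q4→{q1, q2, q5}, q5→{q4}; now {q0, q1, q2, q3, q4, q5}.
Read 'y': q0→{q0, q2, q3, q5}, q1→{q2, q4}, q2→{q5}, q3→{q3, q4}, q4→{q1, q2, q5}, q5→{q4}; now {q0, q1, q2, q3, q4, q5}.
Read 'y': q0→{q0, q2, q3, q5}, q1→{q2, q4}, q2→{q5}, q3→{q3, q4}, q4→{q1, q2, q5}, q5→{q4}; now {q0, q1, q2, q3, q4, q5}.
Read 'x': q0→{q0, q5}, q1→{q2, q3}, q2→{q0}, q3→{q0, q2}, q4→{q3, q4, q5}, q5→{q3, q4}; now {q0, q2, q3, q4, q5}.
That set has 5 states.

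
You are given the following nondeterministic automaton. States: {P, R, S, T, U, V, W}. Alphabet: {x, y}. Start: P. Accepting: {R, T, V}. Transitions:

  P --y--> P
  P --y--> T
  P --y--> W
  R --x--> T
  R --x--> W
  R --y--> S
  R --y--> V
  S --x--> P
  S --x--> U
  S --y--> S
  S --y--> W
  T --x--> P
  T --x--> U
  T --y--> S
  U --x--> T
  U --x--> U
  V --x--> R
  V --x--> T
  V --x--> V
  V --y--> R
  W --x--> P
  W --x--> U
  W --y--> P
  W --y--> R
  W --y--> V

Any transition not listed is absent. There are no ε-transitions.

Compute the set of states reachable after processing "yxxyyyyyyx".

{P, R, T, U, V, W}

Start in {P}.
Read 'y': P→{P, T, W}; now {P, T, W}.
Read 'x': P→∅, T→{P, U}, W→{P, U}; now {P, U}.
Read 'x': P→∅, U→{T, U}; now {T, U}.
Read 'y': T→{S}, U→∅; now {S}.
Read 'y': S→{S, W}; now {S, W}.
Read 'y': S→{S, W}, W→{P, R, V}; now {P, R, S, V, W}.
Read 'y': P→{P, T, W}, R→{S, V}, S→{S, W}, V→{R}, W→{P, R, V}; now {P, R, S, T, V, W}.
Read 'y': P→{P, T, W}, R→{S, V}, S→{S, W}, T→{S}, V→{R}, W→{P, R, V}; now {P, R, S, T, V, W}.
Read 'y': P→{P, T, W}, R→{S, V}, S→{S, W}, T→{S}, V→{R}, W→{P, R, V}; now {P, R, S, T, V, W}.
Read 'x': P→∅, R→{T, W}, S→{P, U}, T→{P, U}, V→{R, T, V}, W→{P, U}; now {P, R, T, U, V, W}.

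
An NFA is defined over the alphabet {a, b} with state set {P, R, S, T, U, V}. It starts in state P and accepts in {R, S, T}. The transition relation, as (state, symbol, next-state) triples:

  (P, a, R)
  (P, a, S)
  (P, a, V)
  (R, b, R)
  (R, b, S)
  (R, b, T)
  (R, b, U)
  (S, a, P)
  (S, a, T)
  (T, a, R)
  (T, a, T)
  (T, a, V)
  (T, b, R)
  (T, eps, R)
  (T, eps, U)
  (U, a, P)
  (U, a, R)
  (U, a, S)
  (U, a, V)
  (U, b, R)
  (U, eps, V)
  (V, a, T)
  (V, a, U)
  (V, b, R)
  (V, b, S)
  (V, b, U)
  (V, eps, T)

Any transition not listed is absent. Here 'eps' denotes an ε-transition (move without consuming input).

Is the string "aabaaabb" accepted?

Yes

Start in {P}.
Read 'a': P→{R, S, V}; union {R, S, V}; ε-closure = {R, S, T, U, V}.
Read 'a': R→∅, S→{P, T}, T→{R, T, V}, U→{P, R, S, V}, V→{T, U}; now {P, R, S, T, U, V}.
Read 'b': P→∅, R→{R, S, T, U}, S→∅, T→{R}, U→{R}, V→{R, S, U}; union {R, S, T, U}; ε-closure = {R, S, T, U, V}.
Read 'a': R→∅, S→{P, T}, T→{R, T, V}, U→{P, R, S, V}, V→{T, U}; now {P, R, S, T, U, V}.
Read 'a': P→{R, S, V}, R→∅, S→{P, T}, T→{R, T, V}, U→{P, R, S, V}, V→{T, U}; now {P, R, S, T, U, V}.
Read 'a': P→{R, S, V}, R→∅, S→{P, T}, T→{R, T, V}, U→{P, R, S, V}, V→{T, U}; now {P, R, S, T, U, V}.
Read 'b': P→∅, R→{R, S, T, U}, S→∅, T→{R}, U→{R}, V→{R, S, U}; union {R, S, T, U}; ε-closure = {R, S, T, U, V}.
Read 'b': R→{R, S, T, U}, S→∅, T→{R}, U→{R}, V→{R, S, U}; union {R, S, T, U}; ε-closure = {R, S, T, U, V}.
The final set {R, S, T, U, V} contains the accepting states R, S, T.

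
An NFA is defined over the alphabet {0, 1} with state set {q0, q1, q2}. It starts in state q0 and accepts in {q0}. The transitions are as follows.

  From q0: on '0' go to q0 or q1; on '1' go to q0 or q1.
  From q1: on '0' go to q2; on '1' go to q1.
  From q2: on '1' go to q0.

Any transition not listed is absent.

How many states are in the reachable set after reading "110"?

3

Start in {q0}.
Read '1': q0→{q0, q1}; now {q0, q1}.
Read '1': q0→{q0, q1}, q1→{q1}; now {q0, q1}.
Read '0': q0→{q0, q1}, q1→{q2}; now {q0, q1, q2}.
That set has 3 states.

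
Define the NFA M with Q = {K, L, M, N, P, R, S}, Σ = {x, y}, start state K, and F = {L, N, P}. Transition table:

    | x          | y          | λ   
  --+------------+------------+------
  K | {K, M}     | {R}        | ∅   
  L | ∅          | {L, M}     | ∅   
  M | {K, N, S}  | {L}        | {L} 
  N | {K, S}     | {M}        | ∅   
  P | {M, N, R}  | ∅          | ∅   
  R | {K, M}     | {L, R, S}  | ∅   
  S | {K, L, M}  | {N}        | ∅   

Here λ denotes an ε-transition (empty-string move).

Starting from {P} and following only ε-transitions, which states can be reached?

{P}

Begin with {P}.
No ε-moves leave this set, so the closure equals the set itself.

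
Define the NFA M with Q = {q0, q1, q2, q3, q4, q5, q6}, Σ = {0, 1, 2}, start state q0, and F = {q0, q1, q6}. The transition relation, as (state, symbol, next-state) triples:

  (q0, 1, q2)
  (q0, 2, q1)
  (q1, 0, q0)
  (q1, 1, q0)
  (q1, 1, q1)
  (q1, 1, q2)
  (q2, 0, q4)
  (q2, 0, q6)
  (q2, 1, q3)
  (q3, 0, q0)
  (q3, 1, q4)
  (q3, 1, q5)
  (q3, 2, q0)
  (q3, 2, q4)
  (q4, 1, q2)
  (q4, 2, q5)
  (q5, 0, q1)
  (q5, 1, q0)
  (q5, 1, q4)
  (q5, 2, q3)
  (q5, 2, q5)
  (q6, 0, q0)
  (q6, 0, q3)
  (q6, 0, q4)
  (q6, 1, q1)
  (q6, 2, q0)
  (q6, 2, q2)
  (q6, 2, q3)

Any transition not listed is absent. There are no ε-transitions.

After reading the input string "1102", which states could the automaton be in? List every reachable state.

{q1}

Start in {q0}.
Read '1': q0→{q2}; now {q2}.
Read '1': q2→{q3}; now {q3}.
Read '0': q3→{q0}; now {q0}.
Read '2': q0→{q1}; now {q1}.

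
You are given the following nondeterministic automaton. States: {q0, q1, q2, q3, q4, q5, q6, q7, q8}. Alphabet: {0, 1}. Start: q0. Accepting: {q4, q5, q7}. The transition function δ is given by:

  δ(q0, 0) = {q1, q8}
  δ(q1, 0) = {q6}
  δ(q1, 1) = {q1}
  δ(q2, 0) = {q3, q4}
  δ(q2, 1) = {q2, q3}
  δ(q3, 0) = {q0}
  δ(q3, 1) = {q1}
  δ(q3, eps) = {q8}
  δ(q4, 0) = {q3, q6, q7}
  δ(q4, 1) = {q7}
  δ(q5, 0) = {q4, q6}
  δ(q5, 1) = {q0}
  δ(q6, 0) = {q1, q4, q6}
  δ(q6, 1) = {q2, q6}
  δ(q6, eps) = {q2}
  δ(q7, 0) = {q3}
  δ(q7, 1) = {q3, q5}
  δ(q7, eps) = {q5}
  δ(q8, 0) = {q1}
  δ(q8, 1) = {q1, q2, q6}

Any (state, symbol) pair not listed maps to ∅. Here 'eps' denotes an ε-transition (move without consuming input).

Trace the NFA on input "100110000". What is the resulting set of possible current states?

Start in {q0}.
Read '1': {q0} → ∅.
The set is empty and remains empty for the remaining 8 symbols.

∅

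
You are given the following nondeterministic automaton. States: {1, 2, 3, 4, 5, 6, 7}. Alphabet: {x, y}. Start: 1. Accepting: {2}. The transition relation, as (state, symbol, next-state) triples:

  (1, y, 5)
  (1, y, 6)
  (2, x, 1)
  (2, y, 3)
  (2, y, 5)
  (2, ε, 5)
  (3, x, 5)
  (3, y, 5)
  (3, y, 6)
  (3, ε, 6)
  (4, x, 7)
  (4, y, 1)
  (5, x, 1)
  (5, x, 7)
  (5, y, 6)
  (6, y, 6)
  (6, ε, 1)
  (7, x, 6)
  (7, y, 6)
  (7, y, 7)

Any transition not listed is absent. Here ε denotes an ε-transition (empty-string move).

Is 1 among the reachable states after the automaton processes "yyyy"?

Start in {1}.
Read 'y': {1} → {1, 5, 6}.
Read 'y': {1, 5, 6} → {1, 5, 6}.
Read 'y': {1, 5, 6} → {1, 5, 6}.
Read 'y': {1, 5, 6} → {1, 5, 6}.
State 1 is in {1, 5, 6}.

Yes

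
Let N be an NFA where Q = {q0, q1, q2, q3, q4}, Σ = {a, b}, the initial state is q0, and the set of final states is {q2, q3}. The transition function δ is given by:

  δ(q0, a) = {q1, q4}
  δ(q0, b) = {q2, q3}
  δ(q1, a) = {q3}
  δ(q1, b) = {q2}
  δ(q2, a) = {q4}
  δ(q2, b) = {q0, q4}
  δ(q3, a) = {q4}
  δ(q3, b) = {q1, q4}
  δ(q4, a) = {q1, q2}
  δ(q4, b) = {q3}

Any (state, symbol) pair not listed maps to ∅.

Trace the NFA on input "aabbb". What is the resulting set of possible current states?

{q0, q1, q2, q3, q4}

Start in {q0}.
Read 'a': q0→{q1, q4}; now {q1, q4}.
Read 'a': q1→{q3}, q4→{q1, q2}; now {q1, q2, q3}.
Read 'b': q1→{q2}, q2→{q0, q4}, q3→{q1, q4}; now {q0, q1, q2, q4}.
Read 'b': q0→{q2, q3}, q1→{q2}, q2→{q0, q4}, q4→{q3}; now {q0, q2, q3, q4}.
Read 'b': q0→{q2, q3}, q2→{q0, q4}, q3→{q1, q4}, q4→{q3}; now {q0, q1, q2, q3, q4}.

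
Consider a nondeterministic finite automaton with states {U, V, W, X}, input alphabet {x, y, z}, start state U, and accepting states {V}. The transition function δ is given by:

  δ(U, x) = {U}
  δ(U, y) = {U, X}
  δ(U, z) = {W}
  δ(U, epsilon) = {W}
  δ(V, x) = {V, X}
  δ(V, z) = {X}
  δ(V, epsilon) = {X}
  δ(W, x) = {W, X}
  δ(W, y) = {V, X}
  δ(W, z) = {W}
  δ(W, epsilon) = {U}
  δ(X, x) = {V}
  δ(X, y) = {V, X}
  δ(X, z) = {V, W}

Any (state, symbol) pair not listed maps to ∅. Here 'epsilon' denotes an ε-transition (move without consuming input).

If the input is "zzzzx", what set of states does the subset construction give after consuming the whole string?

Start: ε-closure({U}) = {U, W}.
Read 'z': U→{W}, W→{W}; union {W}; ε-closure = {U, W}.
Read 'z': U→{W}, W→{W}; union {W}; ε-closure = {U, W}.
Read 'z': U→{W}, W→{W}; union {W}; ε-closure = {U, W}.
Read 'z': U→{W}, W→{W}; union {W}; ε-closure = {U, W}.
Read 'x': U→{U}, W→{W, X}; now {U, W, X}.

{U, W, X}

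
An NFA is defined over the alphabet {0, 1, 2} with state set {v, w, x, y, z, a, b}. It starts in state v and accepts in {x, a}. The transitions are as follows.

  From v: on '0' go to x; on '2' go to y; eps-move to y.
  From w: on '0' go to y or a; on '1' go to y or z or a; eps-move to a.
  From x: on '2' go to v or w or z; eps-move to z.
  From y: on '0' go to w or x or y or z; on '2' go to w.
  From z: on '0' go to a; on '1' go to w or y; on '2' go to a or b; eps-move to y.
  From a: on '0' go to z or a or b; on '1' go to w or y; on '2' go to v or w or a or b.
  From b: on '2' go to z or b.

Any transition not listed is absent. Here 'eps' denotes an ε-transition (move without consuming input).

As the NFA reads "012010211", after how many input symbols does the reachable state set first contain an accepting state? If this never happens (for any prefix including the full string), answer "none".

1

Start: ε-closure({v}) = {v, y}.
Read '0': v→{x}, y→{w, x, y, z}; union {w, x, y, z}; ε-closure = {w, x, y, z, a}.
None of the earlier sets intersect F, but {w, x, y, z, a} does.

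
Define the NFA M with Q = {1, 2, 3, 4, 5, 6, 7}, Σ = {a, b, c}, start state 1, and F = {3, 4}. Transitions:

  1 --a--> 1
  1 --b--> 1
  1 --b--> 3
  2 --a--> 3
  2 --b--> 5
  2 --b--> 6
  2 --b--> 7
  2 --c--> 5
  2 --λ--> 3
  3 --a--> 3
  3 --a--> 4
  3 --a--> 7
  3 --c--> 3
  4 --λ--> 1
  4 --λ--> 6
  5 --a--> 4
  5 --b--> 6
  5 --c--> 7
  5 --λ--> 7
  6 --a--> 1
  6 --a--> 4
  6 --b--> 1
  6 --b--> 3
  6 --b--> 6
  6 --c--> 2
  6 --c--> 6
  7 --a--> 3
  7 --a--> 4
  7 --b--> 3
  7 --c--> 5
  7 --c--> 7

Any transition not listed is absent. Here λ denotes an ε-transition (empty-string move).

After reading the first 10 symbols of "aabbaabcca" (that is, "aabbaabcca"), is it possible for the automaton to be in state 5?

No

Start in {1}.
Read 'a': 1→{1}; now {1}.
Read 'a': 1→{1}; now {1}.
Read 'b': 1→{1, 3}; now {1, 3}.
Read 'b': 1→{1, 3}, 3→∅; now {1, 3}.
Read 'a': 1→{1}, 3→{3, 4, 7}; union {1, 3, 4, 7}; ε-closure = {1, 3, 4, 6, 7}.
Read 'a': 1→{1}, 3→{3, 4, 7}, 4→∅, 6→{1, 4}, 7→{3, 4}; union {1, 3, 4, 7}; ε-closure = {1, 3, 4, 6, 7}.
Read 'b': 1→{1, 3}, 3→∅, 4→∅, 6→{1, 3, 6}, 7→{3}; now {1, 3, 6}.
Read 'c': 1→∅, 3→{3}, 6→{2, 6}; now {2, 3, 6}.
Read 'c': 2→{5}, 3→{3}, 6→{2, 6}; union {2, 3, 5, 6}; ε-closure = {2, 3, 5, 6, 7}.
Read 'a': 2→{3}, 3→{3, 4, 7}, 5→{4}, 6→{1, 4}, 7→{3, 4}; union {1, 3, 4, 7}; ε-closure = {1, 3, 4, 6, 7}.
State 5 is not in {1, 3, 4, 6, 7}.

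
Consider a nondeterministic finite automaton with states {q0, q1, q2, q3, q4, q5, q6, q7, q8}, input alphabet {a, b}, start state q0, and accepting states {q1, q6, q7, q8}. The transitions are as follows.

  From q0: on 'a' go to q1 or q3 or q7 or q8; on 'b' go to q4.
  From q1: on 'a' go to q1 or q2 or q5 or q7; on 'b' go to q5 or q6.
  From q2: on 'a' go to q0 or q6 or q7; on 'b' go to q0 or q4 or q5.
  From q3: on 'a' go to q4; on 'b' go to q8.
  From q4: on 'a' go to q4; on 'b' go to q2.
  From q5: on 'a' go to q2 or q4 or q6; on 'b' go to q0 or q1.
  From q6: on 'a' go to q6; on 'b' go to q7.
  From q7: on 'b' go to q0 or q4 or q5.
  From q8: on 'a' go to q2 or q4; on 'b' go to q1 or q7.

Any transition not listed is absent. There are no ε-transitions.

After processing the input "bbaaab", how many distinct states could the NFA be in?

Start in {q0}.
Read 'b': q0→{q4}; now {q4}.
Read 'b': q4→{q2}; now {q2}.
Read 'a': q2→{q0, q6, q7}; now {q0, q6, q7}.
Read 'a': q0→{q1, q3, q7, q8}, q6→{q6}, q7→∅; now {q1, q3, q6, q7, q8}.
Read 'a': q1→{q1, q2, q5, q7}, q3→{q4}, q6→{q6}, q7→∅, q8→{q2, q4}; now {q1, q2, q4, q5, q6, q7}.
Read 'b': q1→{q5, q6}, q2→{q0, q4, q5}, q4→{q2}, q5→{q0, q1}, q6→{q7}, q7→{q0, q4, q5}; now {q0, q1, q2, q4, q5, q6, q7}.
That set has 7 states.

7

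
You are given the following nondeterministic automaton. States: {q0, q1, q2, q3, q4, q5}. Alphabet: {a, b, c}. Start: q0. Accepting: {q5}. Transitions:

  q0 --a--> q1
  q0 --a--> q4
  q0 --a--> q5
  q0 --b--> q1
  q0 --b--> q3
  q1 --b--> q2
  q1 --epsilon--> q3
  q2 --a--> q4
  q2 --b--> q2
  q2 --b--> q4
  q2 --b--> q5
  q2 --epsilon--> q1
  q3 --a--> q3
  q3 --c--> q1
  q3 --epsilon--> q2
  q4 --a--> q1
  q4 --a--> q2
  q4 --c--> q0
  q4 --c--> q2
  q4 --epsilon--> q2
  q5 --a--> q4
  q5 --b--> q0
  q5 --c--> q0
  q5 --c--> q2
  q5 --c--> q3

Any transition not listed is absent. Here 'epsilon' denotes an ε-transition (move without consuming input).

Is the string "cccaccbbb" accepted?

No

Start in {q0}.
Read 'c': q0→∅; now ∅.
The set is empty and remains empty for the remaining 8 symbols.
The final set ∅ contains no accepting state.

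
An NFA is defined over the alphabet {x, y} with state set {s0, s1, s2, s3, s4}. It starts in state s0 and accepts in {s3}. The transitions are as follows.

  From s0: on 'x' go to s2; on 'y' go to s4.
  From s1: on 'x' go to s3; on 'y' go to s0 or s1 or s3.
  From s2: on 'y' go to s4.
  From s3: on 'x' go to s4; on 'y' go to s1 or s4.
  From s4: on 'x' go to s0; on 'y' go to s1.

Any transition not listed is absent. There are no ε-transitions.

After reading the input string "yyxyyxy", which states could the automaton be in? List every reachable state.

{s1, s4}

Start in {s0}.
Read 'y': s0→{s4}; now {s4}.
Read 'y': s4→{s1}; now {s1}.
Read 'x': s1→{s3}; now {s3}.
Read 'y': s3→{s1, s4}; now {s1, s4}.
Read 'y': s1→{s0, s1, s3}, s4→{s1}; now {s0, s1, s3}.
Read 'x': s0→{s2}, s1→{s3}, s3→{s4}; now {s2, s3, s4}.
Read 'y': s2→{s4}, s3→{s1, s4}, s4→{s1}; now {s1, s4}.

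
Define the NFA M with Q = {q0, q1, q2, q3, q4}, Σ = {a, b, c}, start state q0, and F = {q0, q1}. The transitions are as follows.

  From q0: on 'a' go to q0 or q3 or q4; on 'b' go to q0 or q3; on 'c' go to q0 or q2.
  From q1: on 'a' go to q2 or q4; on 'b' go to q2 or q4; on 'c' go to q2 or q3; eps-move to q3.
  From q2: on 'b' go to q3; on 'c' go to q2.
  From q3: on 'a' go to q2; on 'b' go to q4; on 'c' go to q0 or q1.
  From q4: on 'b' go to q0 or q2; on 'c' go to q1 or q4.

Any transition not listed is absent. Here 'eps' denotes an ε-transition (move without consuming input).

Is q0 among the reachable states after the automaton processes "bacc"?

Yes

Start in {q0}.
Read 'b': {q0} → {q0, q3}.
Read 'a': {q0, q3} → {q0, q2, q3, q4}.
Read 'c': {q0, q2, q3, q4} → {q0, q1, q2, q3, q4}.
Read 'c': {q0, q1, q2, q3, q4} → {q0, q1, q2, q3, q4}.
State q0 is in {q0, q1, q2, q3, q4}.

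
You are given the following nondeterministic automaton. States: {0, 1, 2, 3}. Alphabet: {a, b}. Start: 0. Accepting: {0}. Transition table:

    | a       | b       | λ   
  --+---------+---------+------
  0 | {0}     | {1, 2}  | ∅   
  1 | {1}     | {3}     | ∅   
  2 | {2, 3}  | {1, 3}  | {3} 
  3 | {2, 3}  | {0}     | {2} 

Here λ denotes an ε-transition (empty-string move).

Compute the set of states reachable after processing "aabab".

{0, 1, 2, 3}

Start in {0}.
Read 'a': {0} → {0}.
Read 'a': {0} → {0}.
Read 'b': {0} → {1, 2, 3}.
Read 'a': {1, 2, 3} → {1, 2, 3}.
Read 'b': {1, 2, 3} → {0, 1, 2, 3}.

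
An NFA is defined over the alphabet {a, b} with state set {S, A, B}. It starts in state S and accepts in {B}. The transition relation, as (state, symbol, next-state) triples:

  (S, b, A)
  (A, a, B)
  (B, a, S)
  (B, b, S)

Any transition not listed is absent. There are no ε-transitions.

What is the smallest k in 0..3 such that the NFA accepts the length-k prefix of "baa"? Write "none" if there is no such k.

2

Start in {S}.
Read 'b': S→{A}; now {A}.
Read 'a': A→{B}; now {B}.
None of the earlier sets intersect F, but {B} does.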